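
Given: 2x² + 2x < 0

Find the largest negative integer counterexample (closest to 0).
Testing negative integers from -1 downward:
x = -1: LHS = 2·(-1)² + 2·(-1) = 0; 0 < 0 — FAILS  ← closest negative counterexample to 0

Answer: x = -1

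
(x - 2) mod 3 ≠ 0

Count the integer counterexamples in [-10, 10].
Counterexamples in [-10, 10]: {-10, -7, -4, -1, 2, 5, 8}.

Counting them gives 7 values.

Answer: 7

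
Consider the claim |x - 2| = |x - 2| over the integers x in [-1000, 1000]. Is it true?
LHS − RHS = 0 at every integer in [-1000, 1000]; the two sides always agree. For instance:
x = -1000: LHS = |(-1000) - 2| = |-1002| = 1002, RHS = |(-1000) - 2| = |-1002| = 1002; 1002 = 1002 — holds
x = 0: LHS = |0 - 2| = |-2| = 2, RHS = |0 - 2| = |-2| = 2; 2 = 2 — holds
x = 1000: LHS = |1000 - 2| = |998| = 998, RHS = |1000 - 2| = |998| = 998; 998 = 998 — holds
The sides are never unequal, so the relation holds for every integer in [-1000, 1000].

No counterexample exists.

Answer: True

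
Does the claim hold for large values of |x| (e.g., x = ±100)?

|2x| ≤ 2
x = 100: LHS = |2·100| = |200| = 200; 200 ≤ 2 — FAILS
x = -100: LHS = |2·(-100)| = |-200| = 200; 200 ≤ 2 — FAILS

Answer: No, fails for both x = 100 and x = -100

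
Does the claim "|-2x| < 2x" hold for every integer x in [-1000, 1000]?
The claim fails at x = 0:
x = 0: LHS = |-2·0| = |0| = 0, RHS = 2·0 = 0; 0 < 0 — FAILS

Because a single integer refutes it, the statement is false.

Answer: False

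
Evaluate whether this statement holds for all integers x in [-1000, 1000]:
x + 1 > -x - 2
The claim fails at x = -2:
x = -2: LHS = (-2) + 1 = -1, RHS = -(-2) - 2 = 0; -1 > 0 — FAILS

Because a single integer refutes it, the statement is false.

Answer: False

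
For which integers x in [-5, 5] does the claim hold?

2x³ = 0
Holds for: {0}
Fails for: {-5, -4, -3, -2, -1, 1, 2, 3, 4, 5}

Answer: {0}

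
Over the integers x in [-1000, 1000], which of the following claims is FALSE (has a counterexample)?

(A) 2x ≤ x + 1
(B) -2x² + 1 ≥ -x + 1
(A) x = 2: LHS = 2·2 = 4, RHS = 2 + 1 = 3; 4 ≤ 3 — FAILS
(B) x = 1: LHS = -2·1² + 1 = -1, RHS = -1 + 1 = 0; -1 ≥ 0 — FAILS

Answer: Both A and B are false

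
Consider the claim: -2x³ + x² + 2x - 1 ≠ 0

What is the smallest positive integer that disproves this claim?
Testing positive integers:
x = 1: LHS = -2·1³ + 1² + 2·1 - 1 = 0; 0 ≠ 0 — FAILS  ← smallest positive counterexample

Answer: x = 1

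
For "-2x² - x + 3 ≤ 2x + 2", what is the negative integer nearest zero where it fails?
Testing negative integers from -1 downward:
x = -1: LHS = -2·(-1)² - (-1) + 3 = 2, RHS = 2·(-1) + 2 = 0; 2 ≤ 0 — FAILS  ← closest negative counterexample to 0

Answer: x = -1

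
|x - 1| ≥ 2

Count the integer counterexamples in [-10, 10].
Counterexamples in [-10, 10]: {0, 1, 2}.

Counting them gives 3 values.

Answer: 3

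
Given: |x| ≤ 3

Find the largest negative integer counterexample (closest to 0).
Testing negative integers from -1 downward:
x = -1: LHS = |-1| = 1; 1 ≤ 3 — holds
x = -2: LHS = |-2| = 2; 2 ≤ 3 — holds
x = -3: LHS = |-3| = 3; 3 ≤ 3 — holds
x = -4: LHS = |-4| = 4; 4 ≤ 3 — FAILS  ← closest negative counterexample to 0

Answer: x = -4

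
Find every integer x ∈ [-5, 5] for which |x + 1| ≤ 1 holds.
Holds for: {-2, -1, 0}
Fails for: {-5, -4, -3, 1, 2, 3, 4, 5}

Answer: {-2, -1, 0}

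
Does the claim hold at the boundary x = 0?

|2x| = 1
x = 0: LHS = |2·0| = |0| = 0; 0 = 1 — FAILS

The relation fails at x = 0, so x = 0 is a counterexample.

Answer: No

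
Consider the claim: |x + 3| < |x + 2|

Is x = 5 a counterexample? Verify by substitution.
Substitute x = 5 into the relation:
x = 5: LHS = |5 + 3| = |8| = 8, RHS = |5 + 2| = |7| = 7; 8 < 7 — FAILS

Since the claim fails at x = 5, this value is a counterexample.

Answer: Yes, x = 5 is a counterexample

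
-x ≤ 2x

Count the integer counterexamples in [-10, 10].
Counterexamples in [-10, 10]: {-10, -9, -8, -7, -6, -5, -4, -3, -2, -1}.

Counting them gives 10 values.

Answer: 10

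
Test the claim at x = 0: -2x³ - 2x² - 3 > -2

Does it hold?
x = 0: LHS = -2·0³ - 2·0² - 3 = -3; -3 > -2 — FAILS

The relation fails at x = 0, so x = 0 is a counterexample.

Answer: No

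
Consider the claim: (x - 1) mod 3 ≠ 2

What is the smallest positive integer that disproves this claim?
Testing positive integers:
x = 1: LHS = (1 - 1) mod 3 = 0 mod 3 = 0; 0 ≠ 2 — holds
x = 2: LHS = (2 - 1) mod 3 = 1 mod 3 = 1; 1 ≠ 2 — holds
x = 3: LHS = (3 - 1) mod 3 = 2 mod 3 = 2; 2 ≠ 2 — FAILS  ← smallest positive counterexample

Answer: x = 3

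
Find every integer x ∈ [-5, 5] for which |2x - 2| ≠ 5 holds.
Track d = LHS − RHS over the integers in [-5, 5]. Equality would need d = 0, but d changes sign only between consecutive integers, jumping over 0:
x = -2: LHS = |2·(-2) - 2| = |-6| = 6; 6 ≠ 5 — holds  (d = 1)
x = -1: LHS = |2·(-1) - 2| = |-4| = 4; 4 ≠ 5 — holds  (d = -1)
x = 3: LHS = |2·3 - 2| = |4| = 4; 4 ≠ 5 — holds  (d = -1)
x = 4: LHS = |2·4 - 2| = |6| = 6; 6 ≠ 5 — holds  (d = 1)
Away from these crossings d keeps a constant sign, and checking every integer in [-5, 5] confirms d ≠ 0 throughout. Hence the two sides are never equal, so the relation holds for every integer in [-5, 5].

Answer: All integers in [-5, 5]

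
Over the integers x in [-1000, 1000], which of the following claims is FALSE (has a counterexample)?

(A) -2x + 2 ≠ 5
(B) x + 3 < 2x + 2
(A) Track d = LHS − RHS over the integers in [-1000, 1000]. Equality would need d = 0, but d changes sign only between consecutive integers, jumping over 0:
x = -2: LHS = -2·(-2) + 2 = 6; 6 ≠ 5 — holds  (d = 1)
x = -1: LHS = -2·(-1) + 2 = 4; 4 ≠ 5 — holds  (d = -1)
Away from these crossings d keeps a constant sign, and checking every integer in [-1000, 1000] confirms d ≠ 0 throughout. Hence the two sides are never equal, so the relation holds for every integer in [-1000, 1000].

(B) x = 0: LHS = 0 + 3 = 3, RHS = 2·0 + 2 = 2; 3 < 2 — FAILS

Only (B) has a counterexample.

Answer: B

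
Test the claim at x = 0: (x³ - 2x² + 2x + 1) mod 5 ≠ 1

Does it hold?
x = 0: LHS = (0³ - 2·0² + 2·0 + 1) mod 5 = 1 mod 5 = 1; 1 ≠ 1 — FAILS

The relation fails at x = 0, so x = 0 is a counterexample.

Answer: No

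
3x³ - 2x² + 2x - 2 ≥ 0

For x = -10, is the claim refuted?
Substitute x = -10 into the relation:
x = -10: LHS = 3·(-10)³ - 2·(-10)² + 2·(-10) - 2 = -3222; -3222 ≥ 0 — FAILS

Since the claim fails at x = -10, this value is a counterexample.

Answer: Yes, x = -10 is a counterexample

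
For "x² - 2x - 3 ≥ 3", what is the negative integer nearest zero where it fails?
Testing negative integers from -1 downward:
x = -1: LHS = (-1)² - 2·(-1) - 3 = 0; 0 ≥ 3 — FAILS  ← closest negative counterexample to 0

Answer: x = -1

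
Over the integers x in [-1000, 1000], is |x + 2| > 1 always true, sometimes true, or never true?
Holds at x = 0: LHS = |0 + 2| = |2| = 2; 2 > 1 — holds
Fails at x = -1: LHS = |(-1) + 2| = |1| = 1; 1 > 1 — FAILS
It is satisfied by some integers in the range but not all.

Answer: Sometimes true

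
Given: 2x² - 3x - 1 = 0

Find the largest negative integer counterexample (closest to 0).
Testing negative integers from -1 downward:
x = -1: LHS = 2·(-1)² - 3·(-1) - 1 = 4; 4 = 0 — FAILS  ← closest negative counterexample to 0

Answer: x = -1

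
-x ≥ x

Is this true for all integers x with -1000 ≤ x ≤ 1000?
The claim fails at x = 1:
x = 1: -1 ≥ 1 — FAILS

Because a single integer refutes it, the statement is false.

Answer: False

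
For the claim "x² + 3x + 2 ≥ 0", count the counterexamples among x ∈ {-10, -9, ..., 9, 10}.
Over all integers in [-10, 10], LHS − RHS is smallest at x = -1, where it equals 0:
x = -1: LHS = (-1)² + 3·(-1) + 2 = 0; 0 ≥ 0 — holds
At the ends of the range:
x = -10: LHS = (-10)² + 3·(-10) + 2 = 72; 72 ≥ 0 — holds
x = 10: LHS = 10² + 3·10 + 2 = 132; 132 ≥ 0 — holds
Hence LHS − RHS is never negative, i.e. LHS ≥ RHS throughout, so the relation holds for every integer in [-10, 10].

No counterexample appears in that range.

Answer: 0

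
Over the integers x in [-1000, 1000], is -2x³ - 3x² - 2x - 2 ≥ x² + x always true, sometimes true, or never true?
Holds at x = -2: LHS = -2·(-2)³ - 3·(-2)² - 2·(-2) - 2 = 6, RHS = (-2)² + (-2) = 2; 6 ≥ 2 — holds
Fails at x = 0: LHS = -2·0³ - 3·0² - 2·0 - 2 = -2, RHS = 0² + 0 = 0; -2 ≥ 0 — FAILS
It is satisfied by some integers in the range but not all.

Answer: Sometimes true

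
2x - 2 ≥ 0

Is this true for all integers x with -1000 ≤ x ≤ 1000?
The claim fails at x = 0:
x = 0: LHS = 2·0 - 2 = -2; -2 ≥ 0 — FAILS

Because a single integer refutes it, the statement is false.

Answer: False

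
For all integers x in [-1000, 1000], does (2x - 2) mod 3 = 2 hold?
The claim fails at x = 0:
x = 0: LHS = (2·0 - 2) mod 3 = (-2) mod 3 = 1; 1 = 2 — FAILS

Because a single integer refutes it, the statement is false.

Answer: False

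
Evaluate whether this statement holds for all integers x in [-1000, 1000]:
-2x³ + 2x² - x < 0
The claim fails at x = 0:
x = 0: LHS = -2·0³ + 2·0² - 0 = 0; 0 < 0 — FAILS

Because a single integer refutes it, the statement is false.

Answer: False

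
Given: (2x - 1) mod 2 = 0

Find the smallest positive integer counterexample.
Testing positive integers:
x = 1: LHS = (2·1 - 1) mod 2 = 1 mod 2 = 1; 1 = 0 — FAILS  ← smallest positive counterexample

Answer: x = 1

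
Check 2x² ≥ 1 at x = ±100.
x = 100: LHS = 2·100² = 20000; 20000 ≥ 1 — holds
x = -100: LHS = 2·(-100)² = 20000; 20000 ≥ 1 — holds

Answer: Yes, holds for both x = 100 and x = -100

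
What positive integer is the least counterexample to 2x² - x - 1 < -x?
Testing positive integers:
x = 1: LHS = 2·1² - 1 - 1 = 0; 0 < -1 — FAILS  ← smallest positive counterexample

Answer: x = 1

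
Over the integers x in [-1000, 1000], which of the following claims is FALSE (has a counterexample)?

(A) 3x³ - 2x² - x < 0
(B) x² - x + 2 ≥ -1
(A) x = 0: LHS = 3·0³ - 2·0² - 0 = 0; 0 < 0 — FAILS

(B) Over all integers in [-1000, 1000], LHS − RHS is smallest at x = 0, where it equals 3:
x = 0: LHS = 0² - 0 + 2 = 2; 2 ≥ -1 — holds
At the ends of the range:
x = -1000: LHS = (-1000)² - (-1000) + 2 = 1001002; 1001002 ≥ -1 — holds
x = 1000: LHS = 1000² - 1000 + 2 = 999002; 999002 ≥ -1 — holds
Hence LHS − RHS is never negative, i.e. LHS ≥ RHS throughout, so the relation holds for every integer in [-1000, 1000].

Only (A) has a counterexample.

Answer: A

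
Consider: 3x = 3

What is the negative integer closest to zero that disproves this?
Testing negative integers from -1 downward:
x = -1: LHS = 3·(-1) = -3; -3 = 3 — FAILS  ← closest negative counterexample to 0

Answer: x = -1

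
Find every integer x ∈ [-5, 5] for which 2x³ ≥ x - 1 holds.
Holds for: {-1, 0, 1, 2, 3, 4, 5}
Fails for: {-5, -4, -3, -2}

Answer: {-1, 0, 1, 2, 3, 4, 5}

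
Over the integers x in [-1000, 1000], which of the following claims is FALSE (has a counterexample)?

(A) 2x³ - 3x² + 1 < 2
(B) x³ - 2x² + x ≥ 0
(A) x = 2: LHS = 2·2³ - 3·2² + 1 = 5; 5 < 2 — FAILS
(B) x = -1: LHS = (-1)³ - 2·(-1)² + (-1) = -4; -4 ≥ 0 — FAILS

Answer: Both A and B are false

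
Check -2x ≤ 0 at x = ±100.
x = 100: LHS = -2·100 = -200; -200 ≤ 0 — holds
x = -100: LHS = -2·(-100) = 200; 200 ≤ 0 — FAILS

Answer: Partially: holds for x = 100, fails for x = -100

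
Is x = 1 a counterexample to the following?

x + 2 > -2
Substitute x = 1 into the relation:
x = 1: LHS = 1 + 2 = 3; 3 > -2 — holds

The claim holds here, so x = 1 is not a counterexample. (A counterexample exists elsewhere, e.g. x = -4.)

Answer: No, x = 1 is not a counterexample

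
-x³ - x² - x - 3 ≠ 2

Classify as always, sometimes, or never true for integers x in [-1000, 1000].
Track d = LHS − RHS over the integers in [-1000, 1000]. Equality would need d = 0, but d changes sign only between consecutive integers, jumping over 0:
x = -2: LHS = -(-2)³ - (-2)² - (-2) - 3 = 3; 3 ≠ 2 — holds  (d = 1)
x = -1: LHS = -(-1)³ - (-1)² - (-1) - 3 = -2; -2 ≠ 2 — holds  (d = -4)
Away from these crossings d keeps a constant sign, and checking every integer in [-1000, 1000] confirms d ≠ 0 throughout. Hence the two sides are never equal, so the relation holds for every integer in [-1000, 1000].

No counterexample exists.

Answer: Always true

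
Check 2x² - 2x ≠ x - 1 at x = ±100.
x = 100: LHS = 2·100² - 2·100 = 19800, RHS = 100 - 1 = 99; 19800 ≠ 99 — holds
x = -100: LHS = 2·(-100)² - 2·(-100) = 20200, RHS = (-100) - 1 = -101; 20200 ≠ -101 — holds

Answer: Yes, holds for both x = 100 and x = -100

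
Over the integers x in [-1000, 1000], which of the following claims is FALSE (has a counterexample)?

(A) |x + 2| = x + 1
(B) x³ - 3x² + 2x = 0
(A) x = 0: LHS = |0 + 2| = |2| = 2, RHS = 0 + 1 = 1; 2 = 1 — FAILS
(B) x = -1: LHS = (-1)³ - 3·(-1)² + 2·(-1) = -6; -6 = 0 — FAILS

Answer: Both A and B are false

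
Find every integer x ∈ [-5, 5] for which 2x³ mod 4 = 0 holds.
Holds for: {-4, -2, 0, 2, 4}
Fails for: {-5, -3, -1, 1, 3, 5}

Answer: {-4, -2, 0, 2, 4}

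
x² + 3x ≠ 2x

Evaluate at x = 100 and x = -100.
x = 100: LHS = 100² + 3·100 = 10300, RHS = 2·100 = 200; 10300 ≠ 200 — holds
x = -100: LHS = (-100)² + 3·(-100) = 9700, RHS = 2·(-100) = -200; 9700 ≠ -200 — holds

Answer: Yes, holds for both x = 100 and x = -100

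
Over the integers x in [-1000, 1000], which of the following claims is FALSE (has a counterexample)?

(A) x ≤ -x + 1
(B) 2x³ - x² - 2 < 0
(A) x = 1: RHS = -1 + 1 = 0; 1 ≤ 0 — FAILS
(B) x = 2: LHS = 2·2³ - 2² - 2 = 10; 10 < 0 — FAILS

Answer: Both A and B are false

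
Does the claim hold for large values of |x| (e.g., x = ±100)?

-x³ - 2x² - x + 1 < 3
x = 100: LHS = -100³ - 2·100² - 100 + 1 = -1020099; -1020099 < 3 — holds
x = -100: LHS = -(-100)³ - 2·(-100)² - (-100) + 1 = 980101; 980101 < 3 — FAILS

Answer: Partially: holds for x = 100, fails for x = -100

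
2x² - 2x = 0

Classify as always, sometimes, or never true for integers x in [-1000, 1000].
Holds at x = 0: LHS = 2·0² - 2·0 = 0; 0 = 0 — holds
Fails at x = -1: LHS = 2·(-1)² - 2·(-1) = 4; 4 = 0 — FAILS
It is satisfied by some integers in the range but not all.

Answer: Sometimes true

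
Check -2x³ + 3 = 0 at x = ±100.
x = 100: LHS = -2·100³ + 3 = -1999997; -1999997 = 0 — FAILS
x = -100: LHS = -2·(-100)³ + 3 = 2000003; 2000003 = 0 — FAILS

Answer: No, fails for both x = 100 and x = -100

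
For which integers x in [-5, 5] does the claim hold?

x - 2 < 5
Over all integers in [-5, 5], LHS − RHS is largest at x = 5, where it equals -2:
x = 5: LHS = 5 - 2 = 3; 3 < 5 — holds
At the ends of the range:
x = -5: LHS = (-5) - 2 = -7; -7 < 5 — holds
Hence LHS − RHS is never zero or positive, i.e. LHS < RHS throughout, so the relation holds for every integer in [-5, 5].

Answer: All integers in [-5, 5]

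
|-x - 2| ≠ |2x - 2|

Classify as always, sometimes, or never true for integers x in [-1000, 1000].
Holds at x = 1: LHS = |-1 - 2| = |-3| = 3, RHS = |2·1 - 2| = |0| = 0; 3 ≠ 0 — holds
Fails at x = 0: LHS = |-0 - 2| = |-2| = 2, RHS = |2·0 - 2| = |-2| = 2; 2 ≠ 2 — FAILS
It is satisfied by some integers in the range but not all.

Answer: Sometimes true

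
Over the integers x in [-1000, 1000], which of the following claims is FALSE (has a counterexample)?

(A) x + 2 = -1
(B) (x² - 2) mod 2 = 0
(A) x = 0: LHS = 0 + 2 = 2; 2 = -1 — FAILS
(B) x = 1: LHS = (1² - 2) mod 2 = (-1) mod 2 = 1; 1 = 0 — FAILS

Answer: Both A and B are false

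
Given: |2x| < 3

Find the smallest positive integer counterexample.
Testing positive integers:
x = 1: LHS = |2·1| = |2| = 2; 2 < 3 — holds
x = 2: LHS = |2·2| = |4| = 4; 4 < 3 — FAILS  ← smallest positive counterexample

Answer: x = 2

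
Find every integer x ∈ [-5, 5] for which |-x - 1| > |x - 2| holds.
Holds for: {1, 2, 3, 4, 5}
Fails for: {-5, -4, -3, -2, -1, 0}

Answer: {1, 2, 3, 4, 5}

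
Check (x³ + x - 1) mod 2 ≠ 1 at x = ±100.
x = 100: LHS = (100³ + 100 - 1) mod 2 = 1000099 mod 2 = 1; 1 ≠ 1 — FAILS
x = -100: LHS = ((-100)³ + (-100) - 1) mod 2 = (-1000101) mod 2 = 1; 1 ≠ 1 — FAILS

Answer: No, fails for both x = 100 and x = -100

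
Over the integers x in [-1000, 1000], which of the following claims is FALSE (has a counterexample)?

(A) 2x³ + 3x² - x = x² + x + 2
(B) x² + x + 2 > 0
(A) x = 0: LHS = 2·0³ + 3·0² - 0 = 0, RHS = 0² + 0 + 2 = 2; 0 = 2 — FAILS

(B) Over all integers in [-1000, 1000], LHS − RHS is smallest at x = 0, where it equals 2:
x = 0: LHS = 0² + 0 + 2 = 2; 2 > 0 — holds
At the ends of the range:
x = -1000: LHS = (-1000)² + (-1000) + 2 = 999002; 999002 > 0 — holds
x = 1000: LHS = 1000² + 1000 + 2 = 1001002; 1001002 > 0 — holds
Hence LHS − RHS is never zero or negative, i.e. LHS > RHS throughout, so the relation holds for every integer in [-1000, 1000].

Only (A) has a counterexample.

Answer: A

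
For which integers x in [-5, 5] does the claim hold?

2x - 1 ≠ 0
Track d = LHS − RHS over the integers in [-5, 5]. Equality would need d = 0, but d changes sign only between consecutive integers, jumping over 0:
x = 0: LHS = 2·0 - 1 = -1; -1 ≠ 0 — holds  (d = -1)
x = 1: LHS = 2·1 - 1 = 1; 1 ≠ 0 — holds  (d = 1)
Away from these crossings d keeps a constant sign, and checking every integer in [-5, 5] confirms d ≠ 0 throughout. Hence the two sides are never equal, so the relation holds for every integer in [-5, 5].

Answer: All integers in [-5, 5]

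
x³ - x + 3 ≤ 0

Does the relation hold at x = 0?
x = 0: LHS = 0³ - 0 + 3 = 3; 3 ≤ 0 — FAILS

The relation fails at x = 0, so x = 0 is a counterexample.

Answer: No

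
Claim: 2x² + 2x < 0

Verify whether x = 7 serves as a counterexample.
Substitute x = 7 into the relation:
x = 7: LHS = 2·7² + 2·7 = 112; 112 < 0 — FAILS

Since the claim fails at x = 7, this value is a counterexample.

Answer: Yes, x = 7 is a counterexample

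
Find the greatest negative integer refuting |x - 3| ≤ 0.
Testing negative integers from -1 downward:
x = -1: LHS = |(-1) - 3| = |-4| = 4; 4 ≤ 0 — FAILS  ← closest negative counterexample to 0

Answer: x = -1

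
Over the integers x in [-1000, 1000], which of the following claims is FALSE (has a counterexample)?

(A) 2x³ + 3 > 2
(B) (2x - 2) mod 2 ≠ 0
(A) x = -1: LHS = 2·(-1)³ + 3 = 1; 1 > 2 — FAILS
(B) x = 0: LHS = (2·0 - 2) mod 2 = (-2) mod 2 = 0; 0 ≠ 0 — FAILS

Answer: Both A and B are false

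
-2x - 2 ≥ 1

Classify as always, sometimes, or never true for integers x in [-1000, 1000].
Holds at x = -2: LHS = -2·(-2) - 2 = 2; 2 ≥ 1 — holds
Fails at x = 0: LHS = -2·0 - 2 = -2; -2 ≥ 1 — FAILS
It is satisfied by some integers in the range but not all.

Answer: Sometimes true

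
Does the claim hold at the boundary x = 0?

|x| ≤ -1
x = 0: LHS = |0| = 0; 0 ≤ -1 — FAILS

The relation fails at x = 0, so x = 0 is a counterexample.

Answer: No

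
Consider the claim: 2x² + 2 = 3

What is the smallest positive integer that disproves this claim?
Testing positive integers:
x = 1: LHS = 2·1² + 2 = 4; 4 = 3 — FAILS  ← smallest positive counterexample

Answer: x = 1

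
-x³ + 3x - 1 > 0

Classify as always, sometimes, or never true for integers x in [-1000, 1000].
Holds at x = 1: LHS = -1³ + 3·1 - 1 = 1; 1 > 0 — holds
Fails at x = 0: LHS = -0³ + 3·0 - 1 = -1; -1 > 0 — FAILS
It is satisfied by some integers in the range but not all.

Answer: Sometimes true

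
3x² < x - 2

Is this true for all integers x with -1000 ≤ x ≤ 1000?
The claim fails at x = 0:
x = 0: LHS = 3·0² = 0, RHS = 0 - 2 = -2; 0 < -2 — FAILS

Because a single integer refutes it, the statement is false.

Answer: False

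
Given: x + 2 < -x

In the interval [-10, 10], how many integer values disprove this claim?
Counterexamples in [-10, 10]: {-1, 0, 1, 2, 3, 4, 5, 6, 7, 8, 9, 10}.

Counting them gives 12 values.

Answer: 12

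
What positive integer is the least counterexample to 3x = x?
Testing positive integers:
x = 1: LHS = 3·1 = 3; 3 = 1 — FAILS  ← smallest positive counterexample

Answer: x = 1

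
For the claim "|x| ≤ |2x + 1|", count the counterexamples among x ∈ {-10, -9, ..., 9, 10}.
Over all integers in [-10, 10], LHS − RHS is largest at x = -1, where it equals 0:
x = -1: LHS = |-1| = 1, RHS = |2·(-1) + 1| = |-1| = 1; 1 ≤ 1 — holds
At the ends of the range:
x = -10: LHS = |-10| = 10, RHS = |2·(-10) + 1| = |-19| = 19; 10 ≤ 19 — holds
x = 10: LHS = |10| = 10, RHS = |2·10 + 1| = |21| = 21; 10 ≤ 21 — holds
Hence LHS − RHS is never positive, i.e. LHS ≤ RHS throughout, so the relation holds for every integer in [-10, 10].

No counterexample appears in that range.

Answer: 0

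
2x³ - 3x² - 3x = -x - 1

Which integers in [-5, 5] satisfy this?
Track d = LHS − RHS over the integers in [-5, 5]. Equality would need d = 0, but d changes sign only between consecutive integers, jumping over 0:
x = -1: LHS = 2·(-1)³ - 3·(-1)² - 3·(-1) = -2, RHS = -(-1) - 1 = 0; -2 = 0 — FAILS  (d = -2)
x = 0: LHS = 2·0³ - 3·0² - 3·0 = 0, RHS = -0 - 1 = -1; 0 = -1 — FAILS  (d = 1)
x = 0: LHS = 2·0³ - 3·0² - 3·0 = 0, RHS = -0 - 1 = -1; 0 = -1 — FAILS  (d = 1)
x = 1: LHS = 2·1³ - 3·1² - 3·1 = -4, RHS = -1 - 1 = -2; -4 = -2 — FAILS  (d = -2)
x = 1: LHS = 2·1³ - 3·1² - 3·1 = -4, RHS = -1 - 1 = -2; -4 = -2 — FAILS  (d = -2)
x = 2: LHS = 2·2³ - 3·2² - 3·2 = -2, RHS = -2 - 1 = -3; -2 = -3 — FAILS  (d = 1)
Away from these crossings d keeps a constant sign, and checking every integer in [-5, 5] confirms d ≠ 0 throughout. Hence the two sides are never equal, so the claimed relation (=) fails for every integer in [-5, 5].

Answer: None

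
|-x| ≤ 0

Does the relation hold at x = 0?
x = 0: LHS = |-0| = |0| = 0; 0 ≤ 0 — holds

The relation is satisfied at x = 0.

Answer: Yes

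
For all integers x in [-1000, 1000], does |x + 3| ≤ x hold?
The claim fails at x = 0:
x = 0: LHS = |0 + 3| = |3| = 3; 3 ≤ 0 — FAILS

Because a single integer refutes it, the statement is false.

Answer: False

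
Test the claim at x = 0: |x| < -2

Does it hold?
x = 0: LHS = |0| = 0; 0 < -2 — FAILS

The relation fails at x = 0, so x = 0 is a counterexample.

Answer: No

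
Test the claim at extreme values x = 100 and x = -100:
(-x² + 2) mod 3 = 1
x = 100: LHS = (-100² + 2) mod 3 = (-9998) mod 3 = 1; 1 = 1 — holds
x = -100: LHS = (-(-100)² + 2) mod 3 = (-9998) mod 3 = 1; 1 = 1 — holds

Answer: Yes, holds for both x = 100 and x = -100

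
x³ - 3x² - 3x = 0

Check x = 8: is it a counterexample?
Substitute x = 8 into the relation:
x = 8: LHS = 8³ - 3·8² - 3·8 = 296; 296 = 0 — FAILS

Since the claim fails at x = 8, this value is a counterexample.

Answer: Yes, x = 8 is a counterexample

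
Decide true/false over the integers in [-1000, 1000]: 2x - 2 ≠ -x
Track d = LHS − RHS over the integers in [-1000, 1000]. Equality would need d = 0, but d changes sign only between consecutive integers, jumping over 0:
x = 0: LHS = 2·0 - 2 = -2, RHS = -0 = 0; -2 ≠ 0 — holds  (d = -2)
x = 1: LHS = 2·1 - 2 = 0; 0 ≠ -1 — holds  (d = 1)
Away from these crossings d keeps a constant sign, and checking every integer in [-1000, 1000] confirms d ≠ 0 throughout. Hence the two sides are never equal, so the relation holds for every integer in [-1000, 1000].

No counterexample exists.

Answer: True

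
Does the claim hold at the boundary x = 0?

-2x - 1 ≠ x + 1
x = 0: LHS = -2·0 - 1 = -1, RHS = 0 + 1 = 1; -1 ≠ 1 — holds

The relation is satisfied at x = 0.

Answer: Yes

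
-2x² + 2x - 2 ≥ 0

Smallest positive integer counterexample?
Testing positive integers:
x = 1: LHS = -2·1² + 2·1 - 2 = -2; -2 ≥ 0 — FAILS  ← smallest positive counterexample

Answer: x = 1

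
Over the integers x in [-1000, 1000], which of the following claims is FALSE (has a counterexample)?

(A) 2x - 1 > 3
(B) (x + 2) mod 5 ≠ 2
(A) x = 0: LHS = 2·0 - 1 = -1; -1 > 3 — FAILS
(B) x = 0: LHS = (0 + 2) mod 5 = 2 mod 5 = 2; 2 ≠ 2 — FAILS

Answer: Both A and B are false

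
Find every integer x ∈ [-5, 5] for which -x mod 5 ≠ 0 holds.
Holds for: {-4, -3, -2, -1, 1, 2, 3, 4}
Fails for: {-5, 0, 5}

Answer: {-4, -3, -2, -1, 1, 2, 3, 4}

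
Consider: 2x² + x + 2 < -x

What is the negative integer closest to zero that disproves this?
Testing negative integers from -1 downward:
x = -1: LHS = 2·(-1)² + (-1) + 2 = 3, RHS = -(-1) = 1; 3 < 1 — FAILS  ← closest negative counterexample to 0

Answer: x = -1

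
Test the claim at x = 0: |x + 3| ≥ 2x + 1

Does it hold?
x = 0: LHS = |0 + 3| = |3| = 3, RHS = 2·0 + 1 = 1; 3 ≥ 1 — holds

The relation is satisfied at x = 0.

Answer: Yes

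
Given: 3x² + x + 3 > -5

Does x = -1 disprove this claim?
Substitute x = -1 into the relation:
x = -1: LHS = 3·(-1)² + (-1) + 3 = 5; 5 > -5 — holds

The relation holds at x = -1, so it is not a counterexample.

Answer: No, x = -1 is not a counterexample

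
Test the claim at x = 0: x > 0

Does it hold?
x = 0: 0 > 0 — FAILS

The relation fails at x = 0, so x = 0 is a counterexample.

Answer: No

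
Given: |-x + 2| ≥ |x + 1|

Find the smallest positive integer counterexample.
Testing positive integers:
x = 1: LHS = |-1 + 2| = |1| = 1, RHS = |1 + 1| = |2| = 2; 1 ≥ 2 — FAILS  ← smallest positive counterexample

Answer: x = 1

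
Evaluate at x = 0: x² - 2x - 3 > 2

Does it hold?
x = 0: LHS = 0² - 2·0 - 3 = -3; -3 > 2 — FAILS

The relation fails at x = 0, so x = 0 is a counterexample.

Answer: No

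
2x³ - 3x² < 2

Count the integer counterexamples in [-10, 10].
Counterexamples in [-10, 10]: {2, 3, 4, 5, 6, 7, 8, 9, 10}.

Counting them gives 9 values.

Answer: 9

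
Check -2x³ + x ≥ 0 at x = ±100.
x = 100: LHS = -2·100³ + 100 = -1999900; -1999900 ≥ 0 — FAILS
x = -100: LHS = -2·(-100)³ + (-100) = 1999900; 1999900 ≥ 0 — holds

Answer: Partially: fails for x = 100, holds for x = -100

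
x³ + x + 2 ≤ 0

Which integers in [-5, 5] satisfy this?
Holds for: {-5, -4, -3, -2, -1}
Fails for: {0, 1, 2, 3, 4, 5}

Answer: {-5, -4, -3, -2, -1}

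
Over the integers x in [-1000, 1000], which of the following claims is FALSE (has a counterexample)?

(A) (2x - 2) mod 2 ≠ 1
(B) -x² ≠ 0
(A) For a polynomial with integer coefficients, its value mod 2 depends only on x mod 2, so it suffices to check one representative of each residue class, x = 0, 1:
x = 0: LHS = (2·0 - 2) mod 2 = (-2) mod 2 = 0; 0 ≠ 1 — holds
x = 1: LHS = (2·1 - 2) mod 2 = 0 mod 2 = 0; 0 ≠ 1 — holds
The relation holds in every residue class, so the relation holds for every integer in [-1000, 1000].

(B) x = 0: LHS = -0² = 0; 0 ≠ 0 — FAILS

Only (B) has a counterexample.

Answer: B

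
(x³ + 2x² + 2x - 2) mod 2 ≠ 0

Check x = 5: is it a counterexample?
Substitute x = 5 into the relation:
x = 5: LHS = (5³ + 2·5² + 2·5 - 2) mod 2 = 183 mod 2 = 1; 1 ≠ 0 — holds

The claim holds here, so x = 5 is not a counterexample. (A counterexample exists elsewhere, e.g. x = 0.)

Answer: No, x = 5 is not a counterexample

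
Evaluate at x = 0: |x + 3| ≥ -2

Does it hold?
x = 0: LHS = |0 + 3| = |3| = 3; 3 ≥ -2 — holds

The relation is satisfied at x = 0.

Answer: Yes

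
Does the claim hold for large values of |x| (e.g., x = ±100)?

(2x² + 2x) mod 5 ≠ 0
x = 100: LHS = (2·100² + 2·100) mod 5 = 20200 mod 5 = 0; 0 ≠ 0 — FAILS
x = -100: LHS = (2·(-100)² + 2·(-100)) mod 5 = 19800 mod 5 = 0; 0 ≠ 0 — FAILS

Answer: No, fails for both x = 100 and x = -100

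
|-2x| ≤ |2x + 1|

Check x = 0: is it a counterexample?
Substitute x = 0 into the relation:
x = 0: LHS = |-2·0| = |0| = 0, RHS = |2·0 + 1| = |1| = 1; 0 ≤ 1 — holds

The claim holds here, so x = 0 is not a counterexample. (A counterexample exists elsewhere, e.g. x = -1.)

Answer: No, x = 0 is not a counterexample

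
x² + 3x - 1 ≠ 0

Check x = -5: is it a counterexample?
Substitute x = -5 into the relation:
x = -5: LHS = (-5)² + 3·(-5) - 1 = 9; 9 ≠ 0 — holds

The relation holds at x = -5, so it is not a counterexample.

Answer: No, x = -5 is not a counterexample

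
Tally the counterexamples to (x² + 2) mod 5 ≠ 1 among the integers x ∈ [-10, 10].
Counterexamples in [-10, 10]: {-8, -7, -3, -2, 2, 3, 7, 8}.

Counting them gives 8 values.

Answer: 8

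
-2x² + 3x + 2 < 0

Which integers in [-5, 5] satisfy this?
Holds for: {-5, -4, -3, -2, -1, 3, 4, 5}
Fails for: {0, 1, 2}

Answer: {-5, -4, -3, -2, -1, 3, 4, 5}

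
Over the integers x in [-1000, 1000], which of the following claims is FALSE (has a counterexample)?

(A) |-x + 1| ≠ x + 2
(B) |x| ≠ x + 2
(A) Track d = LHS − RHS over the integers in [-1000, 1000]. Equality would need d = 0, but d changes sign only between consecutive integers, jumping over 0:
x = -1: LHS = |-(-1) + 1| = |2| = 2, RHS = (-1) + 2 = 1; 2 ≠ 1 — holds  (d = 1)
x = 0: LHS = |-0 + 1| = |1| = 1, RHS = 0 + 2 = 2; 1 ≠ 2 — holds  (d = -1)
Away from these crossings d keeps a constant sign, and checking every integer in [-1000, 1000] confirms d ≠ 0 throughout. Hence the two sides are never equal, so the relation holds for every integer in [-1000, 1000].

(B) x = -1: LHS = |-1| = 1, RHS = (-1) + 2 = 1; 1 ≠ 1 — FAILS

Only (B) has a counterexample.

Answer: B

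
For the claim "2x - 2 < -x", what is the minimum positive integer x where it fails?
Testing positive integers:
x = 1: LHS = 2·1 - 2 = 0; 0 < -1 — FAILS  ← smallest positive counterexample

Answer: x = 1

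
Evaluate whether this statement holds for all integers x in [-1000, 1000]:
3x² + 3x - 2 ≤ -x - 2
The claim fails at x = 1:
x = 1: LHS = 3·1² + 3·1 - 2 = 4, RHS = -1 - 2 = -3; 4 ≤ -3 — FAILS

Because a single integer refutes it, the statement is false.

Answer: False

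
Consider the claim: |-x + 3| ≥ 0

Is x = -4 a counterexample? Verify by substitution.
Substitute x = -4 into the relation:
x = -4: LHS = |-(-4) + 3| = |7| = 7; 7 ≥ 0 — holds

The relation holds at x = -4, so it is not a counterexample.

Answer: No, x = -4 is not a counterexample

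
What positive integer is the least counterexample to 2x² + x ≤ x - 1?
Testing positive integers:
x = 1: LHS = 2·1² + 1 = 3, RHS = 1 - 1 = 0; 3 ≤ 0 — FAILS  ← smallest positive counterexample

Answer: x = 1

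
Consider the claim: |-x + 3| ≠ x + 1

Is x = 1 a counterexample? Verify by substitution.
Substitute x = 1 into the relation:
x = 1: LHS = |-1 + 3| = |2| = 2, RHS = 1 + 1 = 2; 2 ≠ 2 — FAILS

Since the claim fails at x = 1, this value is a counterexample.

Answer: Yes, x = 1 is a counterexample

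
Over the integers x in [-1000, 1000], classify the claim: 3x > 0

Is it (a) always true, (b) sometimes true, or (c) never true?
Holds at x = 1: LHS = 3·1 = 3; 3 > 0 — holds
Fails at x = 0: LHS = 3·0 = 0; 0 > 0 — FAILS
It is satisfied by some integers in the range but not all.

Answer: Sometimes true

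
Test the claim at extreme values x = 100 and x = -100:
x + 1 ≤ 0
x = 100: LHS = 100 + 1 = 101; 101 ≤ 0 — FAILS
x = -100: LHS = (-100) + 1 = -99; -99 ≤ 0 — holds

Answer: Partially: fails for x = 100, holds for x = -100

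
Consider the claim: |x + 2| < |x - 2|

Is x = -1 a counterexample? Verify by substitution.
Substitute x = -1 into the relation:
x = -1: LHS = |(-1) + 2| = |1| = 1, RHS = |(-1) - 2| = |-3| = 3; 1 < 3 — holds

The claim holds here, so x = -1 is not a counterexample. (A counterexample exists elsewhere, e.g. x = 0.)

Answer: No, x = -1 is not a counterexample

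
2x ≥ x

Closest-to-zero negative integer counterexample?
Testing negative integers from -1 downward:
x = -1: LHS = 2·(-1) = -2; -2 ≥ -1 — FAILS  ← closest negative counterexample to 0

Answer: x = -1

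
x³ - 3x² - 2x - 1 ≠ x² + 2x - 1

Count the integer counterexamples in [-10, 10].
Counterexamples in [-10, 10]: {0}.

Counting them gives 1 values.

Answer: 1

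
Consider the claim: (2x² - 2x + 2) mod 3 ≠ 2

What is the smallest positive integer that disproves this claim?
Testing positive integers:
x = 1: LHS = (2·1² - 2·1 + 2) mod 3 = 2 mod 3 = 2; 2 ≠ 2 — FAILS  ← smallest positive counterexample

Answer: x = 1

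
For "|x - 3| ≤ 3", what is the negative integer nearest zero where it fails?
Testing negative integers from -1 downward:
x = -1: LHS = |(-1) - 3| = |-4| = 4; 4 ≤ 3 — FAILS  ← closest negative counterexample to 0

Answer: x = -1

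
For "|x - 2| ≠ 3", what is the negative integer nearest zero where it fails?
Testing negative integers from -1 downward:
x = -1: LHS = |(-1) - 2| = |-3| = 3; 3 ≠ 3 — FAILS  ← closest negative counterexample to 0

Answer: x = -1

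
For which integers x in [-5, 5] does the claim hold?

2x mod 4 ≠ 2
Holds for: {-4, -2, 0, 2, 4}
Fails for: {-5, -3, -1, 1, 3, 5}

Answer: {-4, -2, 0, 2, 4}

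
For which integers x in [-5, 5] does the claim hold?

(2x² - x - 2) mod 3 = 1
Holds for: {-4, -3, -1, 0, 2, 3, 5}
Fails for: {-5, -2, 1, 4}

Answer: {-4, -3, -1, 0, 2, 3, 5}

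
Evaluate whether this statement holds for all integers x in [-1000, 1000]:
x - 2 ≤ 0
The claim fails at x = 3:
x = 3: LHS = 3 - 2 = 1; 1 ≤ 0 — FAILS

Because a single integer refutes it, the statement is false.

Answer: False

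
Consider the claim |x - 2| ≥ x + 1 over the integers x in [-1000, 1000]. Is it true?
The claim fails at x = 1:
x = 1: LHS = |1 - 2| = |-1| = 1, RHS = 1 + 1 = 2; 1 ≥ 2 — FAILS

Because a single integer refutes it, the statement is false.

Answer: False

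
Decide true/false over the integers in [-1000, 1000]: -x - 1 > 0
The claim fails at x = 0:
x = 0: LHS = -0 - 1 = -1; -1 > 0 — FAILS

Because a single integer refutes it, the statement is false.

Answer: False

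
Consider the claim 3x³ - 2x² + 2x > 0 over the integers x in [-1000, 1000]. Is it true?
The claim fails at x = 0:
x = 0: LHS = 3·0³ - 2·0² + 2·0 = 0; 0 > 0 — FAILS

Because a single integer refutes it, the statement is false.

Answer: False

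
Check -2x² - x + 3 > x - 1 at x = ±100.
x = 100: LHS = -2·100² - 100 + 3 = -20097, RHS = 100 - 1 = 99; -20097 > 99 — FAILS
x = -100: LHS = -2·(-100)² - (-100) + 3 = -19897, RHS = (-100) - 1 = -101; -19897 > -101 — FAILS

Answer: No, fails for both x = 100 and x = -100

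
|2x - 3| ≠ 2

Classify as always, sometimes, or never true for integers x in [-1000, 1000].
Track d = LHS − RHS over the integers in [-1000, 1000]. Equality would need d = 0, but d changes sign only between consecutive integers, jumping over 0:
x = 0: LHS = |2·0 - 3| = |-3| = 3; 3 ≠ 2 — holds  (d = 1)
x = 1: LHS = |2·1 - 3| = |-1| = 1; 1 ≠ 2 — holds  (d = -1)
x = 2: LHS = |2·2 - 3| = |1| = 1; 1 ≠ 2 — holds  (d = -1)
x = 3: LHS = |2·3 - 3| = |3| = 3; 3 ≠ 2 — holds  (d = 1)
Away from these crossings d keeps a constant sign, and checking every integer in [-1000, 1000] confirms d ≠ 0 throughout. Hence the two sides are never equal, so the relation holds for every integer in [-1000, 1000].

No counterexample exists.

Answer: Always true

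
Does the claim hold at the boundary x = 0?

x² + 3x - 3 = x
x = 0: LHS = 0² + 3·0 - 3 = -3; -3 = 0 — FAILS

The relation fails at x = 0, so x = 0 is a counterexample.

Answer: No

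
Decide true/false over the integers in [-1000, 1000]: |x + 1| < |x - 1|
The claim fails at x = 0:
x = 0: LHS = |0 + 1| = |1| = 1, RHS = |0 - 1| = |-1| = 1; 1 < 1 — FAILS

Because a single integer refutes it, the statement is false.

Answer: False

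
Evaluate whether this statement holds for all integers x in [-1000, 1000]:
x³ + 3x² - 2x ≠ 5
Track d = LHS − RHS over the integers in [-1000, 1000]. Equality would need d = 0, but d changes sign only between consecutive integers, jumping over 0:
x = -4: LHS = (-4)³ + 3·(-4)² - 2·(-4) = -8; -8 ≠ 5 — holds  (d = -13)
x = -3: LHS = (-3)³ + 3·(-3)² - 2·(-3) = 6; 6 ≠ 5 — holds  (d = 1)
x = -2: LHS = (-2)³ + 3·(-2)² - 2·(-2) = 8; 8 ≠ 5 — holds  (d = 3)
x = -1: LHS = (-1)³ + 3·(-1)² - 2·(-1) = 4; 4 ≠ 5 — holds  (d = -1)
x = 1: LHS = 1³ + 3·1² - 2·1 = 2; 2 ≠ 5 — holds  (d = -3)
x = 2: LHS = 2³ + 3·2² - 2·2 = 16; 16 ≠ 5 — holds  (d = 11)
Away from these crossings d keeps a constant sign, and checking every integer in [-1000, 1000] confirms d ≠ 0 throughout. Hence the two sides are never equal, so the relation holds for every integer in [-1000, 1000].

No counterexample exists.

Answer: True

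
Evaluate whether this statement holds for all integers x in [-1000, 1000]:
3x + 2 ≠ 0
Track d = LHS − RHS over the integers in [-1000, 1000]. Equality would need d = 0, but d changes sign only between consecutive integers, jumping over 0:
x = -1: LHS = 3·(-1) + 2 = -1; -1 ≠ 0 — holds  (d = -1)
x = 0: LHS = 3·0 + 2 = 2; 2 ≠ 0 — holds  (d = 2)
Away from these crossings d keeps a constant sign, and checking every integer in [-1000, 1000] confirms d ≠ 0 throughout. Hence the two sides are never equal, so the relation holds for every integer in [-1000, 1000].

No counterexample exists.

Answer: True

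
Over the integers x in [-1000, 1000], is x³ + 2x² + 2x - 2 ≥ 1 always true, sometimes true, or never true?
Holds at x = 1: LHS = 1³ + 2·1² + 2·1 - 2 = 3; 3 ≥ 1 — holds
Fails at x = 0: LHS = 0³ + 2·0² + 2·0 - 2 = -2; -2 ≥ 1 — FAILS
It is satisfied by some integers in the range but not all.

Answer: Sometimes true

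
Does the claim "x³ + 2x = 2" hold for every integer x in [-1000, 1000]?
The claim fails at x = 0:
x = 0: LHS = 0³ + 2·0 = 0; 0 = 2 — FAILS

Because a single integer refutes it, the statement is false.

Answer: False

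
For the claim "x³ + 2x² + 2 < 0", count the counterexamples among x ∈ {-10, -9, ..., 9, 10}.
Counterexamples in [-10, 10]: {-2, -1, 0, 1, 2, 3, 4, 5, 6, 7, 8, 9, 10}.

Counting them gives 13 values.

Answer: 13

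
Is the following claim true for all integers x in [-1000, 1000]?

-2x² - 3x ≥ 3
The claim fails at x = 0:
x = 0: LHS = -2·0² - 3·0 = 0; 0 ≥ 3 — FAILS

Because a single integer refutes it, the statement is false.

Answer: False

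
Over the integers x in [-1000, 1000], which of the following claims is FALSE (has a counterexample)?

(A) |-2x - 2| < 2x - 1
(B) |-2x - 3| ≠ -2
(A) x = 0: LHS = |-2·0 - 2| = |-2| = 2, RHS = 2·0 - 1 = -1; 2 < -1 — FAILS

(B) An absolute value is never negative, so the left side is ≥ 0 for every x, while the right side is -2. Tightest case in [-1000, 1000] is x = -1:
x = -1: LHS = |-2·(-1) - 3| = |-1| = 1; 1 ≠ -2 — holds
Hence LHS − RHS is never 0, i.e. the two sides are never equal, so the relation holds for every integer in [-1000, 1000].

Only (A) has a counterexample.

Answer: A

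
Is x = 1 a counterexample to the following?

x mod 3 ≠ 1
Substitute x = 1 into the relation:
x = 1: LHS = 1 mod 3 = 1; 1 ≠ 1 — FAILS

Since the claim fails at x = 1, this value is a counterexample.

Answer: Yes, x = 1 is a counterexample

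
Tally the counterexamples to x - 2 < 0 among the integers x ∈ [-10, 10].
Counterexamples in [-10, 10]: {2, 3, 4, 5, 6, 7, 8, 9, 10}.

Counting them gives 9 values.

Answer: 9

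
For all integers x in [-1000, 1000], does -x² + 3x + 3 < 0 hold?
The claim fails at x = 0:
x = 0: LHS = -0² + 3·0 + 3 = 3; 3 < 0 — FAILS

Because a single integer refutes it, the statement is false.

Answer: False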